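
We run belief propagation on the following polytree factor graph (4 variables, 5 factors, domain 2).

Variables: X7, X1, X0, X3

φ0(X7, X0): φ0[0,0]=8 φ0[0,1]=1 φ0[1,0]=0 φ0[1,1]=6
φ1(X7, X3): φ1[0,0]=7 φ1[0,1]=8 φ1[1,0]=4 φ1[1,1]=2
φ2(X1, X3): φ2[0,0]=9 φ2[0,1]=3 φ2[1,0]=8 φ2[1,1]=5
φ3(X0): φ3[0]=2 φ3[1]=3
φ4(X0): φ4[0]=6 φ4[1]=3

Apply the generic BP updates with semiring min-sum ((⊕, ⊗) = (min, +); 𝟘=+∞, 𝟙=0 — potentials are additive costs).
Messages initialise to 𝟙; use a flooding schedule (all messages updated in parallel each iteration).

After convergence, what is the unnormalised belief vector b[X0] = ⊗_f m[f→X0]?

init: all messages = 𝟙 over 2 values
r1 m[φ0→X7] = [1, 0]
r1 m[φ0→X0] = [0, 1]
r1 m[φ1→X7] = [7, 2]
r1 m[φ1→X3] = [4, 2]
r1 m[φ2→X1] = [3, 5]
r1 m[φ2→X3] = [8, 3]
r1 m[φ3→X0] = [2, 3]
r1 m[φ4→X0] = [6, 3]
r1 m[X7→φ0] = [0, 0]
r1 m[X7→φ1] = [0, 0]
r1 m[X1→φ2] = [0, 0]
r1 m[X0→φ0] = [0, 0]
r1 m[X0→φ3] = [0, 0]
r1 m[X0→φ4] = [0, 0]
r1 m[X3→φ1] = [0, 0]
r1 m[X3→φ2] = [0, 0]
r2 m[φ0→X7] = [1, 0]
r2 m[φ0→X0] = [0, 1]
r2 m[φ1→X7] = [7, 2]
r2 m[φ1→X3] = [4, 2]
r2 m[φ2→X1] = [3, 5]
r2 m[φ2→X3] = [8, 3]
r2 m[φ3→X0] = [2, 3]
r2 m[φ4→X0] = [6, 3]
r2 m[X7→φ0] = [7, 2]
r2 m[X7→φ1] = [1, 0]
r2 m[X1→φ2] = [0, 0]
r2 m[X0→φ0] = [8, 6]
r2 m[X0→φ3] = [6, 4]
r2 m[X0→φ4] = [2, 4]
r2 m[X3→φ1] = [8, 3]
r2 m[X3→φ2] = [4, 2]
r3 m[φ0→X7] = [7, 8]
r3 m[φ0→X0] = [2, 8]
r3 m[φ1→X7] = [11, 5]
r3 m[φ1→X3] = [4, 2]
r3 m[φ2→X1] = [5, 7]
r3 m[φ2→X3] = [8, 3]
r3 m[φ3→X0] = [2, 3]
r3 m[φ4→X0] = [6, 3]
r3 m[X7→φ0] = [7, 2]
r3 m[X7→φ1] = [1, 0]
r3 m[X1→φ2] = [0, 0]
r3 m[X0→φ0] = [8, 6]
r3 m[X0→φ3] = [6, 4]
r3 m[X0→φ4] = [2, 4]
r3 m[X3→φ1] = [8, 3]
r3 m[X3→φ2] = [4, 2]
r4 m[φ0→X7] = [7, 8]
r4 m[φ0→X0] = [2, 8]
r4 m[φ1→X7] = [11, 5]
r4 m[φ1→X3] = [4, 2]
r4 m[φ2→X1] = [5, 7]
r4 m[φ2→X3] = [8, 3]
r4 m[φ3→X0] = [2, 3]
r4 m[φ4→X0] = [6, 3]
r4 m[X7→φ0] = [11, 5]
r4 m[X7→φ1] = [7, 8]
r4 m[X1→φ2] = [0, 0]
r4 m[X0→φ0] = [8, 6]
r4 m[X0→φ3] = [8, 11]
r4 m[X0→φ4] = [4, 11]
r4 m[X3→φ1] = [8, 3]
r4 m[X3→φ2] = [4, 2]
r5 m[φ0→X7] = [7, 8]
r5 m[φ0→X0] = [5, 11]
r5 m[φ1→X7] = [11, 5]
r5 m[φ1→X3] = [12, 10]
r5 m[φ2→X1] = [5, 7]
r5 m[φ2→X3] = [8, 3]
r5 m[φ3→X0] = [2, 3]
r5 m[φ4→X0] = [6, 3]
r5 m[X7→φ0] = [11, 5]
r5 m[X7→φ1] = [7, 8]
r5 m[X1→φ2] = [0, 0]
r5 m[X0→φ0] = [8, 6]
r5 m[X0→φ3] = [8, 11]
r5 m[X0→φ4] = [4, 11]
r5 m[X3→φ1] = [8, 3]
r5 m[X3→φ2] = [4, 2]
r6 m[φ0→X7] = [7, 8]
r6 m[φ0→X0] = [5, 11]
r6 m[φ1→X7] = [11, 5]
r6 m[φ1→X3] = [12, 10]
r6 m[φ2→X1] = [5, 7]
r6 m[φ2→X3] = [8, 3]
r6 m[φ3→X0] = [2, 3]
r6 m[φ4→X0] = [6, 3]
r6 m[X7→φ0] = [11, 5]
r6 m[X7→φ1] = [7, 8]
r6 m[X1→φ2] = [0, 0]
r6 m[X0→φ0] = [8, 6]
r6 m[X0→φ3] = [11, 14]
r6 m[X0→φ4] = [7, 14]
r6 m[X3→φ1] = [8, 3]
r6 m[X3→φ2] = [12, 10]
r7 m[φ0→X7] = [7, 8]
r7 m[φ0→X0] = [5, 11]
r7 m[φ1→X7] = [11, 5]
r7 m[φ1→X3] = [12, 10]
r7 m[φ2→X1] = [13, 15]
r7 m[φ2→X3] = [8, 3]
r7 m[φ3→X0] = [2, 3]
r7 m[φ4→X0] = [6, 3]
r7 m[X7→φ0] = [11, 5]
r7 m[X7→φ1] = [7, 8]
r7 m[X1→φ2] = [0, 0]
r7 m[X0→φ0] = [8, 6]
r7 m[X0→φ3] = [11, 14]
r7 m[X0→φ4] = [7, 14]
r7 m[X3→φ1] = [8, 3]
r7 m[X3→φ2] = [12, 10]
r8 m[φ0→X7] = [7, 8]
r8 m[φ0→X0] = [5, 11]
r8 m[φ1→X7] = [11, 5]
r8 m[φ1→X3] = [12, 10]
r8 m[φ2→X1] = [13, 15]
r8 m[φ2→X3] = [8, 3]
r8 m[φ3→X0] = [2, 3]
r8 m[φ4→X0] = [6, 3]
r8 m[X7→φ0] = [11, 5]
r8 m[X7→φ1] = [7, 8]
r8 m[X1→φ2] = [0, 0]
r8 m[X0→φ0] = [8, 6]
r8 m[X0→φ3] = [11, 14]
r8 m[X0→φ4] = [7, 14]
r8 m[X3→φ1] = [8, 3]
r8 m[X3→φ2] = [12, 10]
fixed point reached at round 8
b[X0] = ⊗ incoming = [13, 17]

b[X0] = [13, 17]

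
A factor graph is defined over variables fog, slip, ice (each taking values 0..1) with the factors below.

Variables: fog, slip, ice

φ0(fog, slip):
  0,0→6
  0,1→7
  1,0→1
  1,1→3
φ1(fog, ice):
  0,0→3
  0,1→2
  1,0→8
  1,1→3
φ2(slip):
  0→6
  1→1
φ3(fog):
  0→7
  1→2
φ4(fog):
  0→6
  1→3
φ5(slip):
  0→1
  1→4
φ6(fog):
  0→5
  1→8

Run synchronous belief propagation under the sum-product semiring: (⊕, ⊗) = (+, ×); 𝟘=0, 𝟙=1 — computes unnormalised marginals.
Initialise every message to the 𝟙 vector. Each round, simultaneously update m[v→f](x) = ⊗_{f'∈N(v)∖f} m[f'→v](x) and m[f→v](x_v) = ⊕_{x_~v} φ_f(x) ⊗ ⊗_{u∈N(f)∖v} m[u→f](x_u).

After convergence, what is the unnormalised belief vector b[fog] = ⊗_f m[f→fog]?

b[fog] = [67200, 9504]

init: all messages = 𝟙 over 2 values
r1 m[φ0→fog] = [13, 4]
r1 m[φ0→slip] = [7, 10]
r1 m[φ1→fog] = [5, 11]
r1 m[φ1→ice] = [11, 5]
r1 m[φ2→slip] = [6, 1]
r1 m[φ3→fog] = [7, 2]
r1 m[φ4→fog] = [6, 3]
r1 m[φ5→slip] = [1, 4]
r1 m[φ6→fog] = [5, 8]
r1 m[fog→φ0] = [1, 1]
r1 m[fog→φ1] = [1, 1]
r1 m[fog→φ3] = [1, 1]
r1 m[fog→φ4] = [1, 1]
r1 m[fog→φ6] = [1, 1]
r1 m[slip→φ0] = [1, 1]
r1 m[slip→φ2] = [1, 1]
r1 m[slip→φ5] = [1, 1]
r1 m[ice→φ1] = [1, 1]
r2 m[φ0→fog] = [13, 4]
r2 m[φ0→slip] = [7, 10]
r2 m[φ1→fog] = [5, 11]
r2 m[φ1→ice] = [11, 5]
r2 m[φ2→slip] = [6, 1]
r2 m[φ3→fog] = [7, 2]
r2 m[φ4→fog] = [6, 3]
r2 m[φ5→slip] = [1, 4]
r2 m[φ6→fog] = [5, 8]
r2 m[fog→φ0] = [1050, 528]
r2 m[fog→φ1] = [2730, 192]
r2 m[fog→φ3] = [1950, 1056]
r2 m[fog→φ4] = [2275, 704]
r2 m[fog→φ6] = [2730, 264]
r2 m[slip→φ0] = [6, 4]
r2 m[slip→φ2] = [7, 40]
r2 m[slip→φ5] = [42, 10]
r2 m[ice→φ1] = [1, 1]
r3 m[φ0→fog] = [64, 18]
r3 m[φ0→slip] = [6828, 8934]
r3 m[φ1→fog] = [5, 11]
r3 m[φ1→ice] = [9726, 6036]
r3 m[φ2→slip] = [6, 1]
r3 m[φ3→fog] = [7, 2]
r3 m[φ4→fog] = [6, 3]
r3 m[φ5→slip] = [1, 4]
r3 m[φ6→fog] = [5, 8]
r3 m[fog→φ0] = [1050, 528]
r3 m[fog→φ1] = [2730, 192]
r3 m[fog→φ3] = [1950, 1056]
r3 m[fog→φ4] = [2275, 704]
r3 m[fog→φ6] = [2730, 264]
r3 m[slip→φ0] = [6, 4]
r3 m[slip→φ2] = [7, 40]
r3 m[slip→φ5] = [42, 10]
r3 m[ice→φ1] = [1, 1]
r4 m[φ0→fog] = [64, 18]
r4 m[φ0→slip] = [6828, 8934]
r4 m[φ1→fog] = [5, 11]
r4 m[φ1→ice] = [9726, 6036]
r4 m[φ2→slip] = [6, 1]
r4 m[φ3→fog] = [7, 2]
r4 m[φ4→fog] = [6, 3]
r4 m[φ5→slip] = [1, 4]
r4 m[φ6→fog] = [5, 8]
r4 m[fog→φ0] = [1050, 528]
r4 m[fog→φ1] = [13440, 864]
r4 m[fog→φ3] = [9600, 4752]
r4 m[fog→φ4] = [11200, 3168]
r4 m[fog→φ6] = [13440, 1188]
r4 m[slip→φ0] = [6, 4]
r4 m[slip→φ2] = [6828, 35736]
r4 m[slip→φ5] = [40968, 8934]
r4 m[ice→φ1] = [1, 1]
r5 m[φ0→fog] = [64, 18]
r5 m[φ0→slip] = [6828, 8934]
r5 m[φ1→fog] = [5, 11]
r5 m[φ1→ice] = [47232, 29472]
r5 m[φ2→slip] = [6, 1]
r5 m[φ3→fog] = [7, 2]
r5 m[φ4→fog] = [6, 3]
r5 m[φ5→slip] = [1, 4]
r5 m[φ6→fog] = [5, 8]
r5 m[fog→φ0] = [1050, 528]
r5 m[fog→φ1] = [13440, 864]
r5 m[fog→φ3] = [9600, 4752]
r5 m[fog→φ4] = [11200, 3168]
r5 m[fog→φ6] = [13440, 1188]
r5 m[slip→φ0] = [6, 4]
r5 m[slip→φ2] = [6828, 35736]
r5 m[slip→φ5] = [40968, 8934]
r5 m[ice→φ1] = [1, 1]
r6 m[φ0→fog] = [64, 18]
r6 m[φ0→slip] = [6828, 8934]
r6 m[φ1→fog] = [5, 11]
r6 m[φ1→ice] = [47232, 29472]
r6 m[φ2→slip] = [6, 1]
r6 m[φ3→fog] = [7, 2]
r6 m[φ4→fog] = [6, 3]
r6 m[φ5→slip] = [1, 4]
r6 m[φ6→fog] = [5, 8]
r6 m[fog→φ0] = [1050, 528]
r6 m[fog→φ1] = [13440, 864]
r6 m[fog→φ3] = [9600, 4752]
r6 m[fog→φ4] = [11200, 3168]
r6 m[fog→φ6] = [13440, 1188]
r6 m[slip→φ0] = [6, 4]
r6 m[slip→φ2] = [6828, 35736]
r6 m[slip→φ5] = [40968, 8934]
r6 m[ice→φ1] = [1, 1]
fixed point reached at round 6
b[fog] = ⊗ incoming = [67200, 9504]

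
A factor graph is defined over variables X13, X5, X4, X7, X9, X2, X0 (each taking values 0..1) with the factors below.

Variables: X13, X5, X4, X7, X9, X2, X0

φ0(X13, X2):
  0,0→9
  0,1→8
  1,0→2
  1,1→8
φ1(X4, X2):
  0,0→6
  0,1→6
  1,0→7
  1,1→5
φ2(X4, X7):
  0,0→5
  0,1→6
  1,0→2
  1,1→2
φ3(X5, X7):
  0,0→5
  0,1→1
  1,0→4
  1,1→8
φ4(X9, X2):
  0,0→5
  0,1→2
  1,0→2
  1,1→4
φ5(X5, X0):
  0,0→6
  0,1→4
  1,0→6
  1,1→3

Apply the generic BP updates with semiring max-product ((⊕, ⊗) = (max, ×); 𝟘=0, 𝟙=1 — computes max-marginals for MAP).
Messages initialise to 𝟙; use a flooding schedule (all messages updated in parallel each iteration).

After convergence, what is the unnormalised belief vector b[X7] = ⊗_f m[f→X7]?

init: all messages = 𝟙 over 2 values
r1 m[φ0→X13] = [9, 8]
r1 m[φ0→X2] = [9, 8]
r1 m[φ1→X4] = [6, 7]
r1 m[φ1→X2] = [7, 6]
r1 m[φ2→X4] = [6, 2]
r1 m[φ2→X7] = [5, 6]
r1 m[φ3→X5] = [5, 8]
r1 m[φ3→X7] = [5, 8]
r1 m[φ4→X9] = [5, 4]
r1 m[φ4→X2] = [5, 4]
r1 m[φ5→X5] = [6, 6]
r1 m[φ5→X0] = [6, 4]
r1 m[X13→φ0] = [1, 1]
r1 m[X5→φ3] = [1, 1]
r1 m[X5→φ5] = [1, 1]
r1 m[X4→φ1] = [1, 1]
r1 m[X4→φ2] = [1, 1]
r1 m[X7→φ2] = [1, 1]
r1 m[X7→φ3] = [1, 1]
r1 m[X9→φ4] = [1, 1]
r1 m[X2→φ0] = [1, 1]
r1 m[X2→φ1] = [1, 1]
r1 m[X2→φ4] = [1, 1]
r1 m[X0→φ5] = [1, 1]
r2 m[φ0→X13] = [9, 8]
r2 m[φ0→X2] = [9, 8]
r2 m[φ1→X4] = [6, 7]
r2 m[φ1→X2] = [7, 6]
r2 m[φ2→X4] = [6, 2]
r2 m[φ2→X7] = [5, 6]
r2 m[φ3→X5] = [5, 8]
r2 m[φ3→X7] = [5, 8]
r2 m[φ4→X9] = [5, 4]
r2 m[φ4→X2] = [5, 4]
r2 m[φ5→X5] = [6, 6]
r2 m[φ5→X0] = [6, 4]
r2 m[X13→φ0] = [1, 1]
r2 m[X5→φ3] = [6, 6]
r2 m[X5→φ5] = [5, 8]
r2 m[X4→φ1] = [6, 2]
r2 m[X4→φ2] = [6, 7]
r2 m[X7→φ2] = [5, 8]
r2 m[X7→φ3] = [5, 6]
r2 m[X9→φ4] = [1, 1]
r2 m[X2→φ0] = [35, 24]
r2 m[X2→φ1] = [45, 32]
r2 m[X2→φ4] = [63, 48]
r2 m[X0→φ5] = [1, 1]
r3 m[φ0→X13] = [315, 192]
r3 m[φ0→X2] = [9, 8]
r3 m[φ1→X4] = [270, 315]
r3 m[φ1→X2] = [36, 36]
r3 m[φ2→X4] = [48, 16]
r3 m[φ2→X7] = [30, 36]
r3 m[φ3→X5] = [25, 48]
r3 m[φ3→X7] = [30, 48]
r3 m[φ4→X9] = [315, 192]
r3 m[φ4→X2] = [5, 4]
r3 m[φ5→X5] = [6, 6]
r3 m[φ5→X0] = [48, 24]
r3 m[X13→φ0] = [1, 1]
r3 m[X5→φ3] = [6, 6]
r3 m[X5→φ5] = [5, 8]
r3 m[X4→φ1] = [6, 2]
r3 m[X4→φ2] = [6, 7]
r3 m[X7→φ2] = [5, 8]
r3 m[X7→φ3] = [5, 6]
r3 m[X9→φ4] = [1, 1]
r3 m[X2→φ0] = [35, 24]
r3 m[X2→φ1] = [45, 32]
r3 m[X2→φ4] = [63, 48]
r3 m[X0→φ5] = [1, 1]
r4 m[φ0→X13] = [315, 192]
r4 m[φ0→X2] = [9, 8]
r4 m[φ1→X4] = [270, 315]
r4 m[φ1→X2] = [36, 36]
r4 m[φ2→X4] = [48, 16]
r4 m[φ2→X7] = [30, 36]
r4 m[φ3→X5] = [25, 48]
r4 m[φ3→X7] = [30, 48]
r4 m[φ4→X9] = [315, 192]
r4 m[φ4→X2] = [5, 4]
r4 m[φ5→X5] = [6, 6]
r4 m[φ5→X0] = [48, 24]
r4 m[X13→φ0] = [1, 1]
r4 m[X5→φ3] = [6, 6]
r4 m[X5→φ5] = [25, 48]
r4 m[X4→φ1] = [48, 16]
r4 m[X4→φ2] = [270, 315]
r4 m[X7→φ2] = [30, 48]
r4 m[X7→φ3] = [30, 36]
r4 m[X9→φ4] = [1, 1]
r4 m[X2→φ0] = [180, 144]
r4 m[X2→φ1] = [45, 32]
r4 m[X2→φ4] = [324, 288]
r4 m[X0→φ5] = [1, 1]
r5 m[φ0→X13] = [1620, 1152]
r5 m[φ0→X2] = [9, 8]
r5 m[φ1→X4] = [270, 315]
r5 m[φ1→X2] = [288, 288]
r5 m[φ2→X4] = [288, 96]
r5 m[φ2→X7] = [1350, 1620]
r5 m[φ3→X5] = [150, 288]
r5 m[φ3→X7] = [30, 48]
r5 m[φ4→X9] = [1620, 1152]
r5 m[φ4→X2] = [5, 4]
r5 m[φ5→X5] = [6, 6]
r5 m[φ5→X0] = [288, 144]
r5 m[X13→φ0] = [1, 1]
r5 m[X5→φ3] = [6, 6]
r5 m[X5→φ5] = [25, 48]
r5 m[X4→φ1] = [48, 16]
r5 m[X4→φ2] = [270, 315]
r5 m[X7→φ2] = [30, 48]
r5 m[X7→φ3] = [30, 36]
r5 m[X9→φ4] = [1, 1]
r5 m[X2→φ0] = [180, 144]
r5 m[X2→φ1] = [45, 32]
r5 m[X2→φ4] = [324, 288]
r5 m[X0→φ5] = [1, 1]
r6 m[φ0→X13] = [1620, 1152]
r6 m[φ0→X2] = [9, 8]
r6 m[φ1→X4] = [270, 315]
r6 m[φ1→X2] = [288, 288]
r6 m[φ2→X4] = [288, 96]
r6 m[φ2→X7] = [1350, 1620]
r6 m[φ3→X5] = [150, 288]
r6 m[φ3→X7] = [30, 48]
r6 m[φ4→X9] = [1620, 1152]
r6 m[φ4→X2] = [5, 4]
r6 m[φ5→X5] = [6, 6]
r6 m[φ5→X0] = [288, 144]
r6 m[X13→φ0] = [1, 1]
r6 m[X5→φ3] = [6, 6]
r6 m[X5→φ5] = [150, 288]
r6 m[X4→φ1] = [288, 96]
r6 m[X4→φ2] = [270, 315]
r6 m[X7→φ2] = [30, 48]
r6 m[X7→φ3] = [1350, 1620]
r6 m[X9→φ4] = [1, 1]
r6 m[X2→φ0] = [1440, 1152]
r6 m[X2→φ1] = [45, 32]
r6 m[X2→φ4] = [2592, 2304]
r6 m[X0→φ5] = [1, 1]
r7 m[φ0→X13] = [12960, 9216]
r7 m[φ0→X2] = [9, 8]
r7 m[φ1→X4] = [270, 315]
r7 m[φ1→X2] = [1728, 1728]
r7 m[φ2→X4] = [288, 96]
r7 m[φ2→X7] = [1350, 1620]
r7 m[φ3→X5] = [6750, 12960]
r7 m[φ3→X7] = [30, 48]
r7 m[φ4→X9] = [12960, 9216]
r7 m[φ4→X2] = [5, 4]
r7 m[φ5→X5] = [6, 6]
r7 m[φ5→X0] = [1728, 864]
r7 m[X13→φ0] = [1, 1]
r7 m[X5→φ3] = [6, 6]
r7 m[X5→φ5] = [150, 288]
r7 m[X4→φ1] = [288, 96]
r7 m[X4→φ2] = [270, 315]
r7 m[X7→φ2] = [30, 48]
r7 m[X7→φ3] = [1350, 1620]
r7 m[X9→φ4] = [1, 1]
r7 m[X2→φ0] = [1440, 1152]
r7 m[X2→φ1] = [45, 32]
r7 m[X2→φ4] = [2592, 2304]
r7 m[X0→φ5] = [1, 1]
r8 m[φ0→X13] = [12960, 9216]
r8 m[φ0→X2] = [9, 8]
r8 m[φ1→X4] = [270, 315]
r8 m[φ1→X2] = [1728, 1728]
r8 m[φ2→X4] = [288, 96]
r8 m[φ2→X7] = [1350, 1620]
r8 m[φ3→X5] = [6750, 12960]
r8 m[φ3→X7] = [30, 48]
r8 m[φ4→X9] = [12960, 9216]
r8 m[φ4→X2] = [5, 4]
r8 m[φ5→X5] = [6, 6]
r8 m[φ5→X0] = [1728, 864]
r8 m[X13→φ0] = [1, 1]
r8 m[X5→φ3] = [6, 6]
r8 m[X5→φ5] = [6750, 12960]
r8 m[X4→φ1] = [288, 96]
r8 m[X4→φ2] = [270, 315]
r8 m[X7→φ2] = [30, 48]
r8 m[X7→φ3] = [1350, 1620]
r8 m[X9→φ4] = [1, 1]
r8 m[X2→φ0] = [8640, 6912]
r8 m[X2→φ1] = [45, 32]
r8 m[X2→φ4] = [15552, 13824]
r8 m[X0→φ5] = [1, 1]
r9 m[φ0→X13] = [77760, 55296]
r9 m[φ0→X2] = [9, 8]
r9 m[φ1→X4] = [270, 315]
r9 m[φ1→X2] = [1728, 1728]
r9 m[φ2→X4] = [288, 96]
r9 m[φ2→X7] = [1350, 1620]
r9 m[φ3→X5] = [6750, 12960]
r9 m[φ3→X7] = [30, 48]
r9 m[φ4→X9] = [77760, 55296]
r9 m[φ4→X2] = [5, 4]
r9 m[φ5→X5] = [6, 6]
r9 m[φ5→X0] = [77760, 38880]
r9 m[X13→φ0] = [1, 1]
r9 m[X5→φ3] = [6, 6]
r9 m[X5→φ5] = [6750, 12960]
r9 m[X4→φ1] = [288, 96]
r9 m[X4→φ2] = [270, 315]
r9 m[X7→φ2] = [30, 48]
r9 m[X7→φ3] = [1350, 1620]
r9 m[X9→φ4] = [1, 1]
r9 m[X2→φ0] = [8640, 6912]
r9 m[X2→φ1] = [45, 32]
r9 m[X2→φ4] = [15552, 13824]
r9 m[X0→φ5] = [1, 1]
r10 m[φ0→X13] = [77760, 55296]
r10 m[φ0→X2] = [9, 8]
r10 m[φ1→X4] = [270, 315]
r10 m[φ1→X2] = [1728, 1728]
r10 m[φ2→X4] = [288, 96]
r10 m[φ2→X7] = [1350, 1620]
r10 m[φ3→X5] = [6750, 12960]
r10 m[φ3→X7] = [30, 48]
r10 m[φ4→X9] = [77760, 55296]
r10 m[φ4→X2] = [5, 4]
r10 m[φ5→X5] = [6, 6]
r10 m[φ5→X0] = [77760, 38880]
r10 m[X13→φ0] = [1, 1]
r10 m[X5→φ3] = [6, 6]
r10 m[X5→φ5] = [6750, 12960]
r10 m[X4→φ1] = [288, 96]
r10 m[X4→φ2] = [270, 315]
r10 m[X7→φ2] = [30, 48]
r10 m[X7→φ3] = [1350, 1620]
r10 m[X9→φ4] = [1, 1]
r10 m[X2→φ0] = [8640, 6912]
r10 m[X2→φ1] = [45, 32]
r10 m[X2→φ4] = [15552, 13824]
r10 m[X0→φ5] = [1, 1]
fixed point reached at round 10
b[X7] = ⊗ incoming = [40500, 77760]

b[X7] = [40500, 77760]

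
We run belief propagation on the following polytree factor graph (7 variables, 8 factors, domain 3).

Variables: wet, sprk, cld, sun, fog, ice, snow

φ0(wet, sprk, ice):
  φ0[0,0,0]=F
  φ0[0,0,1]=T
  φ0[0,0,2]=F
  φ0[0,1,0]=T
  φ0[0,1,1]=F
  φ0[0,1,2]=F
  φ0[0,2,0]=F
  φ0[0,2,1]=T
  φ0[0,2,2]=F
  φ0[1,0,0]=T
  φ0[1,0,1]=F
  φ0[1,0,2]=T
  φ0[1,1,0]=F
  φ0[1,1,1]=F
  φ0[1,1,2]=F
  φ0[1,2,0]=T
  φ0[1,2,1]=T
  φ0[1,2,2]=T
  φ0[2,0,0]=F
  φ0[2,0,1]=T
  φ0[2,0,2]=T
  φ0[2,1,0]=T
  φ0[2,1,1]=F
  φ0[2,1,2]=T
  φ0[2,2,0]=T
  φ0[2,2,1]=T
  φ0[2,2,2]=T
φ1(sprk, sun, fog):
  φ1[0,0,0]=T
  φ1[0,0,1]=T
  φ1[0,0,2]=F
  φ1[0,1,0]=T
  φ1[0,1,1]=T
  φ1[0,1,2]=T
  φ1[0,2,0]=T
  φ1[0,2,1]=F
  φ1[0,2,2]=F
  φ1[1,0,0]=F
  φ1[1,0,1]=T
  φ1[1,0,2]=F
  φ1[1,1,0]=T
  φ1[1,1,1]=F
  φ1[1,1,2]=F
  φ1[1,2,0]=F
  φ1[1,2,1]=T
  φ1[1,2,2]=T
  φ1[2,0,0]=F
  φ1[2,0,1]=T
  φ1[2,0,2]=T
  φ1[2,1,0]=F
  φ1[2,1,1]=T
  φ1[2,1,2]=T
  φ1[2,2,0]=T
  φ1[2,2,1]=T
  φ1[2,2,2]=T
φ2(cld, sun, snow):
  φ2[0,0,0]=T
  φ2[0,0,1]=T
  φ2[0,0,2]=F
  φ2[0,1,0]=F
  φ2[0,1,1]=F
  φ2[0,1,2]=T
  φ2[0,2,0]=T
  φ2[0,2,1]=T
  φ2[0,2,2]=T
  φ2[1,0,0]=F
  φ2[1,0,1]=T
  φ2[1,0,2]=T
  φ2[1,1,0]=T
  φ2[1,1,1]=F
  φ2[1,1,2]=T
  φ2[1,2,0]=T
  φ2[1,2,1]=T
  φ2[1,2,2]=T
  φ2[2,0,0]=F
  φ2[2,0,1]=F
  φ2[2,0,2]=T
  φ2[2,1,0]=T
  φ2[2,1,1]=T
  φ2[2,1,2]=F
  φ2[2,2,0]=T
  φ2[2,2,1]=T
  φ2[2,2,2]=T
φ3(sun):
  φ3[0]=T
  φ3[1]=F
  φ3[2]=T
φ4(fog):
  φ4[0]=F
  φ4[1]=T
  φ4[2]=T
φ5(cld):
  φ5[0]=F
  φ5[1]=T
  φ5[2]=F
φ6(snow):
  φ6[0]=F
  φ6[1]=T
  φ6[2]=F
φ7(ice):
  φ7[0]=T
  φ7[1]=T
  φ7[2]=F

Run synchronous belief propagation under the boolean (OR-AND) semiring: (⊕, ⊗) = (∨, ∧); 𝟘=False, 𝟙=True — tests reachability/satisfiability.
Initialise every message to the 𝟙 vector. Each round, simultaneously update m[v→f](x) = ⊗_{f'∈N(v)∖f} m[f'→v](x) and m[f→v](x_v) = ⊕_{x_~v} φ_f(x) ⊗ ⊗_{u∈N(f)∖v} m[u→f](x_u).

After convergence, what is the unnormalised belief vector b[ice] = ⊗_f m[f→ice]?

b[ice] = [T, T, F]

init: all messages = 𝟙 over 3 values
r1 m[φ0→wet] = [T, T, T]
r1 m[φ0→sprk] = [T, T, T]
r1 m[φ0→ice] = [T, T, T]
r1 m[φ1→sprk] = [T, T, T]
r1 m[φ1→sun] = [T, T, T]
r1 m[φ1→fog] = [T, T, T]
r1 m[φ2→cld] = [T, T, T]
r1 m[φ2→sun] = [T, T, T]
r1 m[φ2→snow] = [T, T, T]
r1 m[φ3→sun] = [T, F, T]
r1 m[φ4→fog] = [F, T, T]
r1 m[φ5→cld] = [F, T, F]
r1 m[φ6→snow] = [F, T, F]
r1 m[φ7→ice] = [T, T, F]
r1 m[wet→φ0] = [T, T, T]
r1 m[sprk→φ0] = [T, T, T]
r1 m[sprk→φ1] = [T, T, T]
r1 m[cld→φ2] = [T, T, T]
r1 m[cld→φ5] = [T, T, T]
r1 m[sun→φ1] = [T, T, T]
r1 m[sun→φ2] = [T, T, T]
r1 m[sun→φ3] = [T, T, T]
r1 m[fog→φ1] = [T, T, T]
r1 m[fog→φ4] = [T, T, T]
r1 m[ice→φ0] = [T, T, T]
r1 m[ice→φ7] = [T, T, T]
r1 m[snow→φ2] = [T, T, T]
r1 m[snow→φ6] = [T, T, T]
r2 m[φ0→wet] = [T, T, T]
r2 m[φ0→sprk] = [T, T, T]
r2 m[φ0→ice] = [T, T, T]
r2 m[φ1→sprk] = [T, T, T]
r2 m[φ1→sun] = [T, T, T]
r2 m[φ1→fog] = [T, T, T]
r2 m[φ2→cld] = [T, T, T]
r2 m[φ2→sun] = [T, T, T]
r2 m[φ2→snow] = [T, T, T]
r2 m[φ3→sun] = [T, F, T]
r2 m[φ4→fog] = [F, T, T]
r2 m[φ5→cld] = [F, T, F]
r2 m[φ6→snow] = [F, T, F]
r2 m[φ7→ice] = [T, T, F]
r2 m[wet→φ0] = [T, T, T]
r2 m[sprk→φ0] = [T, T, T]
r2 m[sprk→φ1] = [T, T, T]
r2 m[cld→φ2] = [F, T, F]
r2 m[cld→φ5] = [T, T, T]
r2 m[sun→φ1] = [T, F, T]
r2 m[sun→φ2] = [T, F, T]
r2 m[sun→φ3] = [T, T, T]
r2 m[fog→φ1] = [F, T, T]
r2 m[fog→φ4] = [T, T, T]
r2 m[ice→φ0] = [T, T, F]
r2 m[ice→φ7] = [T, T, T]
r2 m[snow→φ2] = [F, T, F]
r2 m[snow→φ6] = [T, T, T]
r3 m[φ0→wet] = [T, T, T]
r3 m[φ0→sprk] = [T, T, T]
r3 m[φ0→ice] = [T, T, T]
r3 m[φ1→sprk] = [T, T, T]
r3 m[φ1→sun] = [T, T, T]
r3 m[φ1→fog] = [T, T, T]
r3 m[φ2→cld] = [T, T, T]
r3 m[φ2→sun] = [T, F, T]
r3 m[φ2→snow] = [T, T, T]
r3 m[φ3→sun] = [T, F, T]
r3 m[φ4→fog] = [F, T, T]
r3 m[φ5→cld] = [F, T, F]
r3 m[φ6→snow] = [F, T, F]
r3 m[φ7→ice] = [T, T, F]
r3 m[wet→φ0] = [T, T, T]
r3 m[sprk→φ0] = [T, T, T]
r3 m[sprk→φ1] = [T, T, T]
r3 m[cld→φ2] = [F, T, F]
r3 m[cld→φ5] = [T, T, T]
r3 m[sun→φ1] = [T, F, T]
r3 m[sun→φ2] = [T, F, T]
r3 m[sun→φ3] = [T, T, T]
r3 m[fog→φ1] = [F, T, T]
r3 m[fog→φ4] = [T, T, T]
r3 m[ice→φ0] = [T, T, F]
r3 m[ice→φ7] = [T, T, T]
r3 m[snow→φ2] = [F, T, F]
r3 m[snow→φ6] = [T, T, T]
r4 m[φ0→wet] = [T, T, T]
r4 m[φ0→sprk] = [T, T, T]
r4 m[φ0→ice] = [T, T, T]
r4 m[φ1→sprk] = [T, T, T]
r4 m[φ1→sun] = [T, T, T]
r4 m[φ1→fog] = [T, T, T]
r4 m[φ2→cld] = [T, T, T]
r4 m[φ2→sun] = [T, F, T]
r4 m[φ2→snow] = [T, T, T]
r4 m[φ3→sun] = [T, F, T]
r4 m[φ4→fog] = [F, T, T]
r4 m[φ5→cld] = [F, T, F]
r4 m[φ6→snow] = [F, T, F]
r4 m[φ7→ice] = [T, T, F]
r4 m[wet→φ0] = [T, T, T]
r4 m[sprk→φ0] = [T, T, T]
r4 m[sprk→φ1] = [T, T, T]
r4 m[cld→φ2] = [F, T, F]
r4 m[cld→φ5] = [T, T, T]
r4 m[sun→φ1] = [T, F, T]
r4 m[sun→φ2] = [T, F, T]
r4 m[sun→φ3] = [T, F, T]
r4 m[fog→φ1] = [F, T, T]
r4 m[fog→φ4] = [T, T, T]
r4 m[ice→φ0] = [T, T, F]
r4 m[ice→φ7] = [T, T, T]
r4 m[snow→φ2] = [F, T, F]
r4 m[snow→φ6] = [T, T, T]
r5 m[φ0→wet] = [T, T, T]
r5 m[φ0→sprk] = [T, T, T]
r5 m[φ0→ice] = [T, T, T]
r5 m[φ1→sprk] = [T, T, T]
r5 m[φ1→sun] = [T, T, T]
r5 m[φ1→fog] = [T, T, T]
r5 m[φ2→cld] = [T, T, T]
r5 m[φ2→sun] = [T, F, T]
r5 m[φ2→snow] = [T, T, T]
r5 m[φ3→sun] = [T, F, T]
r5 m[φ4→fog] = [F, T, T]
r5 m[φ5→cld] = [F, T, F]
r5 m[φ6→snow] = [F, T, F]
r5 m[φ7→ice] = [T, T, F]
r5 m[wet→φ0] = [T, T, T]
r5 m[sprk→φ0] = [T, T, T]
r5 m[sprk→φ1] = [T, T, T]
r5 m[cld→φ2] = [F, T, F]
r5 m[cld→φ5] = [T, T, T]
r5 m[sun→φ1] = [T, F, T]
r5 m[sun→φ2] = [T, F, T]
r5 m[sun→φ3] = [T, F, T]
r5 m[fog→φ1] = [F, T, T]
r5 m[fog→φ4] = [T, T, T]
r5 m[ice→φ0] = [T, T, F]
r5 m[ice→φ7] = [T, T, T]
r5 m[snow→φ2] = [F, T, F]
r5 m[snow→φ6] = [T, T, T]
fixed point reached at round 5
b[ice] = ⊗ incoming = [T, T, F]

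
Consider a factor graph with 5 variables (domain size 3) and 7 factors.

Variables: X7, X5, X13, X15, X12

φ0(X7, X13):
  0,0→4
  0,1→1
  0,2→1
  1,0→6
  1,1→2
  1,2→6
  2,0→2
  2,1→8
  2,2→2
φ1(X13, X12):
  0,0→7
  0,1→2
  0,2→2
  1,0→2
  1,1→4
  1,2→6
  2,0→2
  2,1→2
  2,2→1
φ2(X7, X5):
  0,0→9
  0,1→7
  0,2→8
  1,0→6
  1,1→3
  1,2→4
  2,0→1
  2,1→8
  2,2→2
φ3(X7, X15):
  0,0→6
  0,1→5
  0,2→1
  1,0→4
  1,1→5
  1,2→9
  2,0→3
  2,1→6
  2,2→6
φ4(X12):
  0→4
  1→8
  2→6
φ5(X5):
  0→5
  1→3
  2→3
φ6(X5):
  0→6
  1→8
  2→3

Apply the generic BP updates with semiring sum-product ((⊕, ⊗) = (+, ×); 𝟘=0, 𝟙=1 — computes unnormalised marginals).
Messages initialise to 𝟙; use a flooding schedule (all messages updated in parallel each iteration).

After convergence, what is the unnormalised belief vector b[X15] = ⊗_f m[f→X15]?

init: all messages = 𝟙 over 3 values
r1 m[φ0→X7] = [6, 14, 12]
r1 m[φ0→X13] = [12, 11, 9]
r1 m[φ1→X13] = [11, 12, 5]
r1 m[φ1→X12] = [11, 8, 9]
r1 m[φ2→X7] = [24, 13, 11]
r1 m[φ2→X5] = [16, 18, 14]
r1 m[φ3→X7] = [12, 18, 15]
r1 m[φ3→X15] = [13, 16, 16]
r1 m[φ4→X12] = [4, 8, 6]
r1 m[φ5→X5] = [5, 3, 3]
r1 m[φ6→X5] = [6, 8, 3]
r1 m[X7→φ0] = [1, 1, 1]
r1 m[X7→φ2] = [1, 1, 1]
r1 m[X7→φ3] = [1, 1, 1]
r1 m[X5→φ2] = [1, 1, 1]
r1 m[X5→φ5] = [1, 1, 1]
r1 m[X5→φ6] = [1, 1, 1]
r1 m[X13→φ0] = [1, 1, 1]
r1 m[X13→φ1] = [1, 1, 1]
r1 m[X15→φ3] = [1, 1, 1]
r1 m[X12→φ1] = [1, 1, 1]
r1 m[X12→φ4] = [1, 1, 1]
r2 m[φ0→X7] = [6, 14, 12]
r2 m[φ0→X13] = [12, 11, 9]
r2 m[φ1→X13] = [11, 12, 5]
r2 m[φ1→X12] = [11, 8, 9]
r2 m[φ2→X7] = [24, 13, 11]
r2 m[φ2→X5] = [16, 18, 14]
r2 m[φ3→X7] = [12, 18, 15]
r2 m[φ3→X15] = [13, 16, 16]
r2 m[φ4→X12] = [4, 8, 6]
r2 m[φ5→X5] = [5, 3, 3]
r2 m[φ6→X5] = [6, 8, 3]
r2 m[X7→φ0] = [288, 234, 165]
r2 m[X7→φ2] = [72, 252, 180]
r2 m[X7→φ3] = [144, 182, 132]
r2 m[X5→φ2] = [30, 24, 9]
r2 m[X5→φ5] = [96, 144, 42]
r2 m[X5→φ6] = [80, 54, 42]
r2 m[X13→φ0] = [11, 12, 5]
r2 m[X13→φ1] = [12, 11, 9]
r2 m[X15→φ3] = [1, 1, 1]
r2 m[X12→φ1] = [4, 8, 6]
r2 m[X12→φ4] = [11, 8, 9]
r3 m[φ0→X7] = [61, 120, 128]
r3 m[φ0→X13] = [2886, 2076, 2022]
r3 m[φ1→X13] = [56, 76, 30]
r3 m[φ1→X12] = [124, 86, 99]
r3 m[φ2→X7] = [510, 288, 240]
r3 m[φ2→X5] = [2340, 2700, 1944]
r3 m[φ3→X7] = [12, 18, 15]
r3 m[φ3→X15] = [1988, 2422, 2574]
r3 m[φ4→X12] = [4, 8, 6]
r3 m[φ5→X5] = [5, 3, 3]
r3 m[φ6→X5] = [6, 8, 3]
r3 m[X7→φ0] = [288, 234, 165]
r3 m[X7→φ2] = [72, 252, 180]
r3 m[X7→φ3] = [144, 182, 132]
r3 m[X5→φ2] = [30, 24, 9]
r3 m[X5→φ5] = [96, 144, 42]
r3 m[X5→φ6] = [80, 54, 42]
r3 m[X13→φ0] = [11, 12, 5]
r3 m[X13→φ1] = [12, 11, 9]
r3 m[X15→φ3] = [1, 1, 1]
r3 m[X12→φ1] = [4, 8, 6]
r3 m[X12→φ4] = [11, 8, 9]
r4 m[φ0→X7] = [61, 120, 128]
r4 m[φ0→X13] = [2886, 2076, 2022]
r4 m[φ1→X13] = [56, 76, 30]
r4 m[φ1→X12] = [124, 86, 99]
r4 m[φ2→X7] = [510, 288, 240]
r4 m[φ2→X5] = [2340, 2700, 1944]
r4 m[φ3→X7] = [12, 18, 15]
r4 m[φ3→X15] = [1988, 2422, 2574]
r4 m[φ4→X12] = [4, 8, 6]
r4 m[φ5→X5] = [5, 3, 3]
r4 m[φ6→X5] = [6, 8, 3]
r4 m[X7→φ0] = [6120, 5184, 3600]
r4 m[X7→φ2] = [732, 2160, 1920]
r4 m[X7→φ3] = [31110, 34560, 30720]
r4 m[X5→φ2] = [30, 24, 9]
r4 m[X5→φ5] = [14040, 21600, 5832]
r4 m[X5→φ6] = [11700, 8100, 5832]
r4 m[X13→φ0] = [56, 76, 30]
r4 m[X13→φ1] = [2886, 2076, 2022]
r4 m[X15→φ3] = [1, 1, 1]
r4 m[X12→φ1] = [4, 8, 6]
r4 m[X12→φ4] = [124, 86, 99]
r5 m[φ0→X7] = [330, 668, 780]
r5 m[φ0→X13] = [62784, 45288, 44424]
r5 m[φ1→X13] = [56, 76, 30]
r5 m[φ1→X12] = [28398, 18120, 20250]
r5 m[φ2→X7] = [510, 288, 240]
r5 m[φ2→X5] = [21468, 26964, 18336]
r5 m[φ3→X7] = [12, 18, 15]
r5 m[φ3→X15] = [417060, 512670, 526470]
r5 m[φ4→X12] = [4, 8, 6]
r5 m[φ5→X5] = [5, 3, 3]
r5 m[φ6→X5] = [6, 8, 3]
r5 m[X7→φ0] = [6120, 5184, 3600]
r5 m[X7→φ2] = [732, 2160, 1920]
r5 m[X7→φ3] = [31110, 34560, 30720]
r5 m[X5→φ2] = [30, 24, 9]
r5 m[X5→φ5] = [14040, 21600, 5832]
r5 m[X5→φ6] = [11700, 8100, 5832]
r5 m[X13→φ0] = [56, 76, 30]
r5 m[X13→φ1] = [2886, 2076, 2022]
r5 m[X15→φ3] = [1, 1, 1]
r5 m[X12→φ1] = [4, 8, 6]
r5 m[X12→φ4] = [124, 86, 99]
r6 m[φ0→X7] = [330, 668, 780]
r6 m[φ0→X13] = [62784, 45288, 44424]
r6 m[φ1→X13] = [56, 76, 30]
r6 m[φ1→X12] = [28398, 18120, 20250]
r6 m[φ2→X7] = [510, 288, 240]
r6 m[φ2→X5] = [21468, 26964, 18336]
r6 m[φ3→X7] = [12, 18, 15]
r6 m[φ3→X15] = [417060, 512670, 526470]
r6 m[φ4→X12] = [4, 8, 6]
r6 m[φ5→X5] = [5, 3, 3]
r6 m[φ6→X5] = [6, 8, 3]
r6 m[X7→φ0] = [6120, 5184, 3600]
r6 m[X7→φ2] = [3960, 12024, 11700]
r6 m[X7→φ3] = [168300, 192384, 187200]
r6 m[X5→φ2] = [30, 24, 9]
r6 m[X5→φ5] = [128808, 215712, 55008]
r6 m[X5→φ6] = [107340, 80892, 55008]
r6 m[X13→φ0] = [56, 76, 30]
r6 m[X13→φ1] = [62784, 45288, 44424]
r6 m[X15→φ3] = [1, 1, 1]
r6 m[X12→φ1] = [4, 8, 6]
r6 m[X12→φ4] = [28398, 18120, 20250]
r7 m[φ0→X7] = [330, 668, 780]
r7 m[φ0→X13] = [62784, 45288, 44424]
r7 m[φ1→X13] = [56, 76, 30]
r7 m[φ1→X12] = [618912, 395568, 441720]
r7 m[φ2→X7] = [510, 288, 240]
r7 m[φ2→X5] = [119484, 157392, 103176]
r7 m[φ3→X7] = [12, 18, 15]
r7 m[φ3→X15] = [2340936, 2926620, 3022956]
r7 m[φ4→X12] = [4, 8, 6]
r7 m[φ5→X5] = [5, 3, 3]
r7 m[φ6→X5] = [6, 8, 3]
r7 m[X7→φ0] = [6120, 5184, 3600]
r7 m[X7→φ2] = [3960, 12024, 11700]
r7 m[X7→φ3] = [168300, 192384, 187200]
r7 m[X5→φ2] = [30, 24, 9]
r7 m[X5→φ5] = [128808, 215712, 55008]
r7 m[X5→φ6] = [107340, 80892, 55008]
r7 m[X13→φ0] = [56, 76, 30]
r7 m[X13→φ1] = [62784, 45288, 44424]
r7 m[X15→φ3] = [1, 1, 1]
r7 m[X12→φ1] = [4, 8, 6]
r7 m[X12→φ4] = [28398, 18120, 20250]
r8 m[φ0→X7] = [330, 668, 780]
r8 m[φ0→X13] = [62784, 45288, 44424]
r8 m[φ1→X13] = [56, 76, 30]
r8 m[φ1→X12] = [618912, 395568, 441720]
r8 m[φ2→X7] = [510, 288, 240]
r8 m[φ2→X5] = [119484, 157392, 103176]
r8 m[φ3→X7] = [12, 18, 15]
r8 m[φ3→X15] = [2340936, 2926620, 3022956]
r8 m[φ4→X12] = [4, 8, 6]
r8 m[φ5→X5] = [5, 3, 3]
r8 m[φ6→X5] = [6, 8, 3]
r8 m[X7→φ0] = [6120, 5184, 3600]
r8 m[X7→φ2] = [3960, 12024, 11700]
r8 m[X7→φ3] = [168300, 192384, 187200]
r8 m[X5→φ2] = [30, 24, 9]
r8 m[X5→φ5] = [716904, 1259136, 309528]
r8 m[X5→φ6] = [597420, 472176, 309528]
r8 m[X13→φ0] = [56, 76, 30]
r8 m[X13→φ1] = [62784, 45288, 44424]
r8 m[X15→φ3] = [1, 1, 1]
r8 m[X12→φ1] = [4, 8, 6]
r8 m[X12→φ4] = [618912, 395568, 441720]
r9 m[φ0→X7] = [330, 668, 780]
r9 m[φ0→X13] = [62784, 45288, 44424]
r9 m[φ1→X13] = [56, 76, 30]
r9 m[φ1→X12] = [618912, 395568, 441720]
r9 m[φ2→X7] = [510, 288, 240]
r9 m[φ2→X5] = [119484, 157392, 103176]
r9 m[φ3→X7] = [12, 18, 15]
r9 m[φ3→X15] = [2340936, 2926620, 3022956]
r9 m[φ4→X12] = [4, 8, 6]
r9 m[φ5→X5] = [5, 3, 3]
r9 m[φ6→X5] = [6, 8, 3]
r9 m[X7→φ0] = [6120, 5184, 3600]
r9 m[X7→φ2] = [3960, 12024, 11700]
r9 m[X7→φ3] = [168300, 192384, 187200]
r9 m[X5→φ2] = [30, 24, 9]
r9 m[X5→φ5] = [716904, 1259136, 309528]
r9 m[X5→φ6] = [597420, 472176, 309528]
r9 m[X13→φ0] = [56, 76, 30]
r9 m[X13→φ1] = [62784, 45288, 44424]
r9 m[X15→φ3] = [1, 1, 1]
r9 m[X12→φ1] = [4, 8, 6]
r9 m[X12→φ4] = [618912, 395568, 441720]
fixed point reached at round 9
b[X15] = ⊗ incoming = [2340936, 2926620, 3022956]

b[X15] = [2340936, 2926620, 3022956]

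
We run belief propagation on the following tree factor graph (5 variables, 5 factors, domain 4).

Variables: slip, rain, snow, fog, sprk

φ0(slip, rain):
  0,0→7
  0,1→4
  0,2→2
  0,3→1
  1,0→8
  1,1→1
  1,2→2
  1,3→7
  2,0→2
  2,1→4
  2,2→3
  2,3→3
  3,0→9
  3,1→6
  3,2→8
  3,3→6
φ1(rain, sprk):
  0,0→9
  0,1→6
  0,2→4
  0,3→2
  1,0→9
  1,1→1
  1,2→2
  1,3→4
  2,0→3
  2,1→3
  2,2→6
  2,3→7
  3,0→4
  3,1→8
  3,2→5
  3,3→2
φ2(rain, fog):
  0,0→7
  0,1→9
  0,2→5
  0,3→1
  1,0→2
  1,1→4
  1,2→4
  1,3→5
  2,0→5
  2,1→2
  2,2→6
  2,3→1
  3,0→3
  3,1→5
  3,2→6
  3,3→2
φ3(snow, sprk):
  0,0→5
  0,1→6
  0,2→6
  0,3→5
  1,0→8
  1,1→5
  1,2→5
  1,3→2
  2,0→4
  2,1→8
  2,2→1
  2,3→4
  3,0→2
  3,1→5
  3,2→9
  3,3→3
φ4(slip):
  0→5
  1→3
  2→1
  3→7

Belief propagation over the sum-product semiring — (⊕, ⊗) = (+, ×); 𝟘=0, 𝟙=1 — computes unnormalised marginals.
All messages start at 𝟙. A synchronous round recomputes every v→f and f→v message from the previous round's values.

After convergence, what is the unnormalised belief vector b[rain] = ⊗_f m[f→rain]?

init: all messages = 𝟙 over 4 values
r1 m[φ0→slip] = [14, 18, 12, 29]
r1 m[φ0→rain] = [26, 15, 15, 17]
r1 m[φ1→rain] = [21, 16, 19, 19]
r1 m[φ1→sprk] = [25, 18, 17, 15]
r1 m[φ2→rain] = [22, 15, 14, 16]
r1 m[φ2→fog] = [17, 20, 21, 9]
r1 m[φ3→snow] = [22, 20, 17, 19]
r1 m[φ3→sprk] = [19, 24, 21, 14]
r1 m[φ4→slip] = [5, 3, 1, 7]
r1 m[slip→φ0] = [1, 1, 1, 1]
r1 m[slip→φ4] = [1, 1, 1, 1]
r1 m[rain→φ0] = [1, 1, 1, 1]
r1 m[rain→φ1] = [1, 1, 1, 1]
r1 m[rain→φ2] = [1, 1, 1, 1]
r1 m[snow→φ3] = [1, 1, 1, 1]
r1 m[fog→φ2] = [1, 1, 1, 1]
r1 m[sprk→φ1] = [1, 1, 1, 1]
r1 m[sprk→φ3] = [1, 1, 1, 1]
r2 m[φ0→slip] = [14, 18, 12, 29]
r2 m[φ0→rain] = [26, 15, 15, 17]
r2 m[φ1→rain] = [21, 16, 19, 19]
r2 m[φ1→sprk] = [25, 18, 17, 15]
r2 m[φ2→rain] = [22, 15, 14, 16]
r2 m[φ2→fog] = [17, 20, 21, 9]
r2 m[φ3→snow] = [22, 20, 17, 19]
r2 m[φ3→sprk] = [19, 24, 21, 14]
r2 m[φ4→slip] = [5, 3, 1, 7]
r2 m[slip→φ0] = [5, 3, 1, 7]
r2 m[slip→φ4] = [14, 18, 12, 29]
r2 m[rain→φ0] = [462, 240, 266, 304]
r2 m[rain→φ1] = [572, 225, 210, 272]
r2 m[rain→φ2] = [546, 240, 285, 323]
r2 m[snow→φ3] = [1, 1, 1, 1]
r2 m[fog→φ2] = [1, 1, 1, 1]
r2 m[sprk→φ1] = [19, 24, 21, 14]
r2 m[sprk→φ3] = [25, 18, 17, 15]
r3 m[φ0→slip] = [5030, 6596, 3594, 9550]
r3 m[φ0→rain] = [124, 69, 75, 71]
r3 m[φ1→rain] = [427, 293, 353, 401]
r3 m[φ1→sprk] = [8891, 6463, 5358, 4058]
r3 m[φ2→rain] = [22, 15, 14, 16]
r3 m[φ2→fog] = [6696, 8059, 7338, 2677]
r3 m[φ3→snow] = [410, 405, 321, 338]
r3 m[φ3→sprk] = [19, 24, 21, 14]
r3 m[φ4→slip] = [5, 3, 1, 7]
r3 m[slip→φ0] = [5, 3, 1, 7]
r3 m[slip→φ4] = [14, 18, 12, 29]
r3 m[rain→φ0] = [462, 240, 266, 304]
r3 m[rain→φ1] = [572, 225, 210, 272]
r3 m[rain→φ2] = [546, 240, 285, 323]
r3 m[snow→φ3] = [1, 1, 1, 1]
r3 m[fog→φ2] = [1, 1, 1, 1]
r3 m[sprk→φ1] = [19, 24, 21, 14]
r3 m[sprk→φ3] = [25, 18, 17, 15]
r4 m[φ0→slip] = [5030, 6596, 3594, 9550]
r4 m[φ0→rain] = [124, 69, 75, 71]
r4 m[φ1→rain] = [427, 293, 353, 401]
r4 m[φ1→sprk] = [8891, 6463, 5358, 4058]
r4 m[φ2→rain] = [22, 15, 14, 16]
r4 m[φ2→fog] = [6696, 8059, 7338, 2677]
r4 m[φ3→snow] = [410, 405, 321, 338]
r4 m[φ3→sprk] = [19, 24, 21, 14]
r4 m[φ4→slip] = [5, 3, 1, 7]
r4 m[slip→φ0] = [5, 3, 1, 7]
r4 m[slip→φ4] = [5030, 6596, 3594, 9550]
r4 m[rain→φ0] = [9394, 4395, 4942, 6416]
r4 m[rain→φ1] = [2728, 1035, 1050, 1136]
r4 m[rain→φ2] = [52948, 20217, 26475, 28471]
r4 m[snow→φ3] = [1, 1, 1, 1]
r4 m[fog→φ2] = [1, 1, 1, 1]
r4 m[sprk→φ1] = [19, 24, 21, 14]
r4 m[sprk→φ3] = [8891, 6463, 5358, 4058]
r5 m[φ0→slip] = [99638, 134343, 70442, 188948]
r5 m[φ0→rain] = [124, 69, 75, 71]
r5 m[φ1→rain] = [427, 293, 353, 401]
r5 m[φ1→sprk] = [41561, 29641, 24962, 19218]
r5 m[φ2→rain] = [22, 15, 14, 16]
r5 m[φ2→fog] = [628858, 752705, 675284, 237450]
r5 m[φ3→snow] = [135671, 138349, 108858, 110493]
r5 m[φ3→sprk] = [19, 24, 21, 14]
r5 m[φ4→slip] = [5, 3, 1, 7]
r5 m[slip→φ0] = [5, 3, 1, 7]
r5 m[slip→φ4] = [5030, 6596, 3594, 9550]
r5 m[rain→φ0] = [9394, 4395, 4942, 6416]
r5 m[rain→φ1] = [2728, 1035, 1050, 1136]
r5 m[rain→φ2] = [52948, 20217, 26475, 28471]
r5 m[snow→φ3] = [1, 1, 1, 1]
r5 m[fog→φ2] = [1, 1, 1, 1]
r5 m[sprk→φ1] = [19, 24, 21, 14]
r5 m[sprk→φ3] = [8891, 6463, 5358, 4058]
r6 m[φ0→slip] = [99638, 134343, 70442, 188948]
r6 m[φ0→rain] = [124, 69, 75, 71]
r6 m[φ1→rain] = [427, 293, 353, 401]
r6 m[φ1→sprk] = [41561, 29641, 24962, 19218]
r6 m[φ2→rain] = [22, 15, 14, 16]
r6 m[φ2→fog] = [628858, 752705, 675284, 237450]
r6 m[φ3→snow] = [135671, 138349, 108858, 110493]
r6 m[φ3→sprk] = [19, 24, 21, 14]
r6 m[φ4→slip] = [5, 3, 1, 7]
r6 m[slip→φ0] = [5, 3, 1, 7]
r6 m[slip→φ4] = [99638, 134343, 70442, 188948]
r6 m[rain→φ0] = [9394, 4395, 4942, 6416]
r6 m[rain→φ1] = [2728, 1035, 1050, 1136]
r6 m[rain→φ2] = [52948, 20217, 26475, 28471]
r6 m[snow→φ3] = [1, 1, 1, 1]
r6 m[fog→φ2] = [1, 1, 1, 1]
r6 m[sprk→φ1] = [19, 24, 21, 14]
r6 m[sprk→φ3] = [41561, 29641, 24962, 19218]
r7 m[φ0→slip] = [99638, 134343, 70442, 188948]
r7 m[φ0→rain] = [124, 69, 75, 71]
r7 m[φ1→rain] = [427, 293, 353, 401]
r7 m[φ1→sprk] = [41561, 29641, 24962, 19218]
r7 m[φ2→rain] = [22, 15, 14, 16]
r7 m[φ2→fog] = [628858, 752705, 675284, 237450]
r7 m[φ3→snow] = [631513, 643939, 505206, 513639]
r7 m[φ3→sprk] = [19, 24, 21, 14]
r7 m[φ4→slip] = [5, 3, 1, 7]
r7 m[slip→φ0] = [5, 3, 1, 7]
r7 m[slip→φ4] = [99638, 134343, 70442, 188948]
r7 m[rain→φ0] = [9394, 4395, 4942, 6416]
r7 m[rain→φ1] = [2728, 1035, 1050, 1136]
r7 m[rain→φ2] = [52948, 20217, 26475, 28471]
r7 m[snow→φ3] = [1, 1, 1, 1]
r7 m[fog→φ2] = [1, 1, 1, 1]
r7 m[sprk→φ1] = [19, 24, 21, 14]
r7 m[sprk→φ3] = [41561, 29641, 24962, 19218]
r8 m[φ0→slip] = [99638, 134343, 70442, 188948]
r8 m[φ0→rain] = [124, 69, 75, 71]
r8 m[φ1→rain] = [427, 293, 353, 401]
r8 m[φ1→sprk] = [41561, 29641, 24962, 19218]
r8 m[φ2→rain] = [22, 15, 14, 16]
r8 m[φ2→fog] = [628858, 752705, 675284, 237450]
r8 m[φ3→snow] = [631513, 643939, 505206, 513639]
r8 m[φ3→sprk] = [19, 24, 21, 14]
r8 m[φ4→slip] = [5, 3, 1, 7]
r8 m[slip→φ0] = [5, 3, 1, 7]
r8 m[slip→φ4] = [99638, 134343, 70442, 188948]
r8 m[rain→φ0] = [9394, 4395, 4942, 6416]
r8 m[rain→φ1] = [2728, 1035, 1050, 1136]
r8 m[rain→φ2] = [52948, 20217, 26475, 28471]
r8 m[snow→φ3] = [1, 1, 1, 1]
r8 m[fog→φ2] = [1, 1, 1, 1]
r8 m[sprk→φ1] = [19, 24, 21, 14]
r8 m[sprk→φ3] = [41561, 29641, 24962, 19218]
fixed point reached at round 8
b[rain] = ⊗ incoming = [1164856, 303255, 370650, 455536]

b[rain] = [1164856, 303255, 370650, 455536]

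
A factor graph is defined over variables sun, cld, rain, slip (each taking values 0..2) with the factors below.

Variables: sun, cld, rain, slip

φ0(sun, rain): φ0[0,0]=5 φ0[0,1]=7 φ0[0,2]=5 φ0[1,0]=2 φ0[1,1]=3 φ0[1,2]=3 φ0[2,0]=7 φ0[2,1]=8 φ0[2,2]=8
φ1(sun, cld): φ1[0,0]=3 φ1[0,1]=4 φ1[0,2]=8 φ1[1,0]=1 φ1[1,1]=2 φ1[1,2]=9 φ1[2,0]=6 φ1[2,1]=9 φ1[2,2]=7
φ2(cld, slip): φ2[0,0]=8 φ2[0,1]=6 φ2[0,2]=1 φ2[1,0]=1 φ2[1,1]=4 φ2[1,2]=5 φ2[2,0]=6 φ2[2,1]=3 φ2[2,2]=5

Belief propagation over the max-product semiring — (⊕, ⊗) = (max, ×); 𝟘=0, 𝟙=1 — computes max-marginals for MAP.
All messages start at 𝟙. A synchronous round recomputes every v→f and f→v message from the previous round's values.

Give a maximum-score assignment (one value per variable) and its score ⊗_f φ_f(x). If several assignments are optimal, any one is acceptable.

assignment: (sun=2, cld=0, rain=1, slip=0); score = 384

init: all messages = 𝟙 over 3 values
r1 m[φ0→sun] = [7, 3, 8]
r1 m[φ0→rain] = [7, 8, 8]
r1 m[φ1→sun] = [8, 9, 9]
r1 m[φ1→cld] = [6, 9, 9]
r1 m[φ2→cld] = [8, 5, 6]
r1 m[φ2→slip] = [8, 6, 5]
r1 m[sun→φ0] = [1, 1, 1]
r1 m[sun→φ1] = [1, 1, 1]
r1 m[cld→φ1] = [1, 1, 1]
r1 m[cld→φ2] = [1, 1, 1]
r1 m[rain→φ0] = [1, 1, 1]
r1 m[slip→φ2] = [1, 1, 1]
r2 m[φ0→sun] = [7, 3, 8]
r2 m[φ0→rain] = [7, 8, 8]
r2 m[φ1→sun] = [8, 9, 9]
r2 m[φ1→cld] = [6, 9, 9]
r2 m[φ2→cld] = [8, 5, 6]
r2 m[φ2→slip] = [8, 6, 5]
r2 m[sun→φ0] = [8, 9, 9]
r2 m[sun→φ1] = [7, 3, 8]
r2 m[cld→φ1] = [8, 5, 6]
r2 m[cld→φ2] = [6, 9, 9]
r2 m[rain→φ0] = [1, 1, 1]
r2 m[slip→φ2] = [1, 1, 1]
r3 m[φ0→sun] = [7, 3, 8]
r3 m[φ0→rain] = [63, 72, 72]
r3 m[φ1→sun] = [48, 54, 48]
r3 m[φ1→cld] = [48, 72, 56]
r3 m[φ2→cld] = [8, 5, 6]
r3 m[φ2→slip] = [54, 36, 45]
r3 m[sun→φ0] = [8, 9, 9]
r3 m[sun→φ1] = [7, 3, 8]
r3 m[cld→φ1] = [8, 5, 6]
r3 m[cld→φ2] = [6, 9, 9]
r3 m[rain→φ0] = [1, 1, 1]
r3 m[slip→φ2] = [1, 1, 1]
r4 m[φ0→sun] = [7, 3, 8]
r4 m[φ0→rain] = [63, 72, 72]
r4 m[φ1→sun] = [48, 54, 48]
r4 m[φ1→cld] = [48, 72, 56]
r4 m[φ2→cld] = [8, 5, 6]
r4 m[φ2→slip] = [54, 36, 45]
r4 m[sun→φ0] = [48, 54, 48]
r4 m[sun→φ1] = [7, 3, 8]
r4 m[cld→φ1] = [8, 5, 6]
r4 m[cld→φ2] = [48, 72, 56]
r4 m[rain→φ0] = [1, 1, 1]
r4 m[slip→φ2] = [1, 1, 1]
r5 m[φ0→sun] = [7, 3, 8]
r5 m[φ0→rain] = [336, 384, 384]
r5 m[φ1→sun] = [48, 54, 48]
r5 m[φ1→cld] = [48, 72, 56]
r5 m[φ2→cld] = [8, 5, 6]
r5 m[φ2→slip] = [384, 288, 360]
r5 m[sun→φ0] = [48, 54, 48]
r5 m[sun→φ1] = [7, 3, 8]
r5 m[cld→φ1] = [8, 5, 6]
r5 m[cld→φ2] = [48, 72, 56]
r5 m[rain→φ0] = [1, 1, 1]
r5 m[slip→φ2] = [1, 1, 1]
r6 m[φ0→sun] = [7, 3, 8]
r6 m[φ0→rain] = [336, 384, 384]
r6 m[φ1→sun] = [48, 54, 48]
r6 m[φ1→cld] = [48, 72, 56]
r6 m[φ2→cld] = [8, 5, 6]
r6 m[φ2→slip] = [384, 288, 360]
r6 m[sun→φ0] = [48, 54, 48]
r6 m[sun→φ1] = [7, 3, 8]
r6 m[cld→φ1] = [8, 5, 6]
r6 m[cld→φ2] = [48, 72, 56]
r6 m[rain→φ0] = [1, 1, 1]
r6 m[slip→φ2] = [1, 1, 1]
fixed point reached at round 6
traceback from sun: (sun=2, cld=0, rain=1, slip=0), score=384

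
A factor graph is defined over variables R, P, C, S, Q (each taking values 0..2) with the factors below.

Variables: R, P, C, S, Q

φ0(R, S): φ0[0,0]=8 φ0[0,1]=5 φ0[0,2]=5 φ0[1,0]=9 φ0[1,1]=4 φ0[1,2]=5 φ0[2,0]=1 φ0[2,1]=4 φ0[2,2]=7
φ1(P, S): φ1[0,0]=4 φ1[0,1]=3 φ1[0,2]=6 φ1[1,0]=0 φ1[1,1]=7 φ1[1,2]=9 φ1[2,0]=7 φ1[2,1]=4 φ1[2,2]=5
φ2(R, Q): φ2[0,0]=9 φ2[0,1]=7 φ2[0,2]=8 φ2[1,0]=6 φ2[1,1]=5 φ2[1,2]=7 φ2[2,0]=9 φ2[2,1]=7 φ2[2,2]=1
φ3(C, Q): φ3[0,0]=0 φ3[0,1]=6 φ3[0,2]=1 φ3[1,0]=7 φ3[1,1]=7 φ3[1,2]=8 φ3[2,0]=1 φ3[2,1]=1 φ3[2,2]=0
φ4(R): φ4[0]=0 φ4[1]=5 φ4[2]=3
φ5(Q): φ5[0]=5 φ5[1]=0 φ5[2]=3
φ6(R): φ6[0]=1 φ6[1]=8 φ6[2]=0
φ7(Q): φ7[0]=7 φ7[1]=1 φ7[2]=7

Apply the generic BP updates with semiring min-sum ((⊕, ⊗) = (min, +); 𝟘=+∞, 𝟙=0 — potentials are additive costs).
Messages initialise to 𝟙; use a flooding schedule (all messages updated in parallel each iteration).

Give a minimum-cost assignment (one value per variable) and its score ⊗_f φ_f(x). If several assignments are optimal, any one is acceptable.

init: all messages = 𝟙 over 3 values
r1 m[φ0→R] = [5, 4, 1]
r1 m[φ0→S] = [1, 4, 5]
r1 m[φ1→P] = [3, 0, 4]
r1 m[φ1→S] = [0, 3, 5]
r1 m[φ2→R] = [7, 5, 1]
r1 m[φ2→Q] = [6, 5, 1]
r1 m[φ3→C] = [0, 7, 0]
r1 m[φ3→Q] = [0, 1, 0]
r1 m[φ4→R] = [0, 5, 3]
r1 m[φ5→Q] = [5, 0, 3]
r1 m[φ6→R] = [1, 8, 0]
r1 m[φ7→Q] = [7, 1, 7]
r1 m[R→φ0] = [0, 0, 0]
r1 m[R→φ2] = [0, 0, 0]
r1 m[R→φ4] = [0, 0, 0]
r1 m[R→φ6] = [0, 0, 0]
r1 m[P→φ1] = [0, 0, 0]
r1 m[C→φ3] = [0, 0, 0]
r1 m[S→φ0] = [0, 0, 0]
r1 m[S→φ1] = [0, 0, 0]
r1 m[Q→φ2] = [0, 0, 0]
r1 m[Q→φ3] = [0, 0, 0]
r1 m[Q→φ5] = [0, 0, 0]
r1 m[Q→φ7] = [0, 0, 0]
r2 m[φ0→R] = [5, 4, 1]
r2 m[φ0→S] = [1, 4, 5]
r2 m[φ1→P] = [3, 0, 4]
r2 m[φ1→S] = [0, 3, 5]
r2 m[φ2→R] = [7, 5, 1]
r2 m[φ2→Q] = [6, 5, 1]
r2 m[φ3→C] = [0, 7, 0]
r2 m[φ3→Q] = [0, 1, 0]
r2 m[φ4→R] = [0, 5, 3]
r2 m[φ5→Q] = [5, 0, 3]
r2 m[φ6→R] = [1, 8, 0]
r2 m[φ7→Q] = [7, 1, 7]
r2 m[R→φ0] = [8, 18, 4]
r2 m[R→φ2] = [6, 17, 4]
r2 m[R→φ4] = [13, 17, 2]
r2 m[R→φ6] = [12, 14, 5]
r2 m[P→φ1] = [0, 0, 0]
r2 m[C→φ3] = [0, 0, 0]
r2 m[S→φ0] = [0, 3, 5]
r2 m[S→φ1] = [1, 4, 5]
r2 m[Q→φ2] = [12, 2, 10]
r2 m[Q→φ3] = [18, 6, 11]
r2 m[Q→φ5] = [13, 7, 8]
r2 m[Q→φ7] = [11, 6, 4]
r3 m[φ0→R] = [8, 7, 1]
r3 m[φ0→S] = [5, 8, 11]
r3 m[φ1→P] = [5, 1, 8]
r3 m[φ1→S] = [0, 3, 5]
r3 m[φ2→R] = [9, 7, 9]
r3 m[φ2→Q] = [13, 11, 5]
r3 m[φ3→C] = [12, 13, 7]
r3 m[φ3→Q] = [0, 1, 0]
r3 m[φ4→R] = [0, 5, 3]
r3 m[φ5→Q] = [5, 0, 3]
r3 m[φ6→R] = [1, 8, 0]
r3 m[φ7→Q] = [7, 1, 7]
r3 m[R→φ0] = [8, 18, 4]
r3 m[R→φ2] = [6, 17, 4]
r3 m[R→φ4] = [13, 17, 2]
r3 m[R→φ6] = [12, 14, 5]
r3 m[P→φ1] = [0, 0, 0]
r3 m[C→φ3] = [0, 0, 0]
r3 m[S→φ0] = [0, 3, 5]
r3 m[S→φ1] = [1, 4, 5]
r3 m[Q→φ2] = [12, 2, 10]
r3 m[Q→φ3] = [18, 6, 11]
r3 m[Q→φ5] = [13, 7, 8]
r3 m[Q→φ7] = [11, 6, 4]
r4 m[φ0→R] = [8, 7, 1]
r4 m[φ0→S] = [5, 8, 11]
r4 m[φ1→P] = [5, 1, 8]
r4 m[φ1→S] = [0, 3, 5]
r4 m[φ2→R] = [9, 7, 9]
r4 m[φ2→Q] = [13, 11, 5]
r4 m[φ3→C] = [12, 13, 7]
r4 m[φ3→Q] = [0, 1, 0]
r4 m[φ4→R] = [0, 5, 3]
r4 m[φ5→Q] = [5, 0, 3]
r4 m[φ6→R] = [1, 8, 0]
r4 m[φ7→Q] = [7, 1, 7]
r4 m[R→φ0] = [10, 20, 12]
r4 m[R→φ2] = [9, 20, 4]
r4 m[R→φ4] = [18, 22, 10]
r4 m[R→φ6] = [17, 19, 13]
r4 m[P→φ1] = [0, 0, 0]
r4 m[C→φ3] = [0, 0, 0]
r4 m[S→φ0] = [0, 3, 5]
r4 m[S→φ1] = [5, 8, 11]
r4 m[Q→φ2] = [12, 2, 10]
r4 m[Q→φ3] = [25, 12, 15]
r4 m[Q→φ5] = [20, 13, 12]
r4 m[Q→φ7] = [18, 12, 8]
r5 m[φ0→R] = [8, 7, 1]
r5 m[φ0→S] = [13, 15, 15]
r5 m[φ1→P] = [9, 5, 12]
r5 m[φ1→S] = [0, 3, 5]
r5 m[φ2→R] = [9, 7, 9]
r5 m[φ2→Q] = [13, 11, 5]
r5 m[φ3→C] = [16, 19, 13]
r5 m[φ3→Q] = [0, 1, 0]
r5 m[φ4→R] = [0, 5, 3]
r5 m[φ5→Q] = [5, 0, 3]
r5 m[φ6→R] = [1, 8, 0]
r5 m[φ7→Q] = [7, 1, 7]
r5 m[R→φ0] = [10, 20, 12]
r5 m[R→φ2] = [9, 20, 4]
r5 m[R→φ4] = [18, 22, 10]
r5 m[R→φ6] = [17, 19, 13]
r5 m[P→φ1] = [0, 0, 0]
r5 m[C→φ3] = [0, 0, 0]
r5 m[S→φ0] = [0, 3, 5]
r5 m[S→φ1] = [5, 8, 11]
r5 m[Q→φ2] = [12, 2, 10]
r5 m[Q→φ3] = [25, 12, 15]
r5 m[Q→φ5] = [20, 13, 12]
r5 m[Q→φ7] = [18, 12, 8]
r6 m[φ0→R] = [8, 7, 1]
r6 m[φ0→S] = [13, 15, 15]
r6 m[φ1→P] = [9, 5, 12]
r6 m[φ1→S] = [0, 3, 5]
r6 m[φ2→R] = [9, 7, 9]
r6 m[φ2→Q] = [13, 11, 5]
r6 m[φ3→C] = [16, 19, 13]
r6 m[φ3→Q] = [0, 1, 0]
r6 m[φ4→R] = [0, 5, 3]
r6 m[φ5→Q] = [5, 0, 3]
r6 m[φ6→R] = [1, 8, 0]
r6 m[φ7→Q] = [7, 1, 7]
r6 m[R→φ0] = [10, 20, 12]
r6 m[R→φ2] = [9, 20, 4]
r6 m[R→φ4] = [18, 22, 10]
r6 m[R→φ6] = [17, 19, 13]
r6 m[P→φ1] = [0, 0, 0]
r6 m[C→φ3] = [0, 0, 0]
r6 m[S→φ0] = [0, 3, 5]
r6 m[S→φ1] = [13, 15, 15]
r6 m[Q→φ2] = [12, 2, 10]
r6 m[Q→φ3] = [25, 12, 15]
r6 m[Q→φ5] = [20, 13, 12]
r6 m[Q→φ7] = [18, 12, 8]
r7 m[φ0→R] = [8, 7, 1]
r7 m[φ0→S] = [13, 15, 15]
r7 m[φ1→P] = [17, 13, 19]
r7 m[φ1→S] = [0, 3, 5]
r7 m[φ2→R] = [9, 7, 9]
r7 m[φ2→Q] = [13, 11, 5]
r7 m[φ3→C] = [16, 19, 13]
r7 m[φ3→Q] = [0, 1, 0]
r7 m[φ4→R] = [0, 5, 3]
r7 m[φ5→Q] = [5, 0, 3]
r7 m[φ6→R] = [1, 8, 0]
r7 m[φ7→Q] = [7, 1, 7]
r7 m[R→φ0] = [10, 20, 12]
r7 m[R→φ2] = [9, 20, 4]
r7 m[R→φ4] = [18, 22, 10]
r7 m[R→φ6] = [17, 19, 13]
r7 m[P→φ1] = [0, 0, 0]
r7 m[C→φ3] = [0, 0, 0]
r7 m[S→φ0] = [0, 3, 5]
r7 m[S→φ1] = [13, 15, 15]
r7 m[Q→φ2] = [12, 2, 10]
r7 m[Q→φ3] = [25, 12, 15]
r7 m[Q→φ5] = [20, 13, 12]
r7 m[Q→φ7] = [18, 12, 8]
r8 m[φ0→R] = [8, 7, 1]
r8 m[φ0→S] = [13, 15, 15]
r8 m[φ1→P] = [17, 13, 19]
r8 m[φ1→S] = [0, 3, 5]
r8 m[φ2→R] = [9, 7, 9]
r8 m[φ2→Q] = [13, 11, 5]
r8 m[φ3→C] = [16, 19, 13]
r8 m[φ3→Q] = [0, 1, 0]
r8 m[φ4→R] = [0, 5, 3]
r8 m[φ5→Q] = [5, 0, 3]
r8 m[φ6→R] = [1, 8, 0]
r8 m[φ7→Q] = [7, 1, 7]
r8 m[R→φ0] = [10, 20, 12]
r8 m[R→φ2] = [9, 20, 4]
r8 m[R→φ4] = [18, 22, 10]
r8 m[R→φ6] = [17, 19, 13]
r8 m[P→φ1] = [0, 0, 0]
r8 m[C→φ3] = [0, 0, 0]
r8 m[S→φ0] = [0, 3, 5]
r8 m[S→φ1] = [13, 15, 15]
r8 m[Q→φ2] = [12, 2, 10]
r8 m[Q→φ3] = [25, 12, 15]
r8 m[Q→φ5] = [20, 13, 12]
r8 m[Q→φ7] = [18, 12, 8]
fixed point reached at round 8
traceback from R: (R=2, P=1, C=2, S=0, Q=1), score=13

assignment: (R=2, P=1, C=2, S=0, Q=1); score = 13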